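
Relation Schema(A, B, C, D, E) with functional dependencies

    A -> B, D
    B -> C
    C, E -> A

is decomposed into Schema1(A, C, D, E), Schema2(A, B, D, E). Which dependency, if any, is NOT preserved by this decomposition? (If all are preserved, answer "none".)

B -> C

Check B → C: no single fragment contains all of {B, C}, and the restricted closure of {B} across the fragments never reaches {C}.
A → B, D is preserved.
C, E → A is preserved.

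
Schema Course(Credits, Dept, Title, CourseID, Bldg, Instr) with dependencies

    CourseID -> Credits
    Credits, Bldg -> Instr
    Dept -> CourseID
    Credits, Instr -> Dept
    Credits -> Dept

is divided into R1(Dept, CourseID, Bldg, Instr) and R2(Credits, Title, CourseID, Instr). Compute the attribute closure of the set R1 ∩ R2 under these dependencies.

Credits, Dept, CourseID, Instr

R1 ∩ R2 = {CourseID, Instr}.
CourseID → Credits applies, adding Credits
Credits, Instr → Dept applies, adding Dept
Closure: {Credits, Dept, CourseID, Instr}.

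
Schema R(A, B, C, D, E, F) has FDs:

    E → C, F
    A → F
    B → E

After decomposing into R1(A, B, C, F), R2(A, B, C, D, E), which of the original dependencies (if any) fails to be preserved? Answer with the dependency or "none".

Check E → C, F: no single fragment contains all of {C, E, F}, and the restricted closure of {E} across the fragments never reaches {C, F}.
A → F is preserved.
B → E is preserved.

E → C, F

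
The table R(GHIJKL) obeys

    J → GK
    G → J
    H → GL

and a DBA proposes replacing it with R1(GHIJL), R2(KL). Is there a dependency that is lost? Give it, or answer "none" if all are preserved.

J → GK

Check J → GK: no single fragment contains all of {GJK}, and the restricted closure of {J} across the fragments never reaches {GK}.
G → J is preserved.
H → GL is preserved.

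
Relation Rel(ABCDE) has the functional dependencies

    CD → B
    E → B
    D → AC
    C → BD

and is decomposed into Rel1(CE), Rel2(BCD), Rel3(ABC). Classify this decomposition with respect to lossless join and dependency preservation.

lossless but not dependency-preserving

Lossless test (chase): Rows 1 and 2 agree on C; apply C→BD and equate their BD entries. Rows 1 and 3 agree on C; apply C→BD and equate their BD entries. Rows 1 and 2 agree on D; apply D→AC and equate their AC entries. Rows 1 and 3 agree on D; apply D→AC and equate their AC entries. Row 1 is now all distinguished symbols — the join is lossless.
Dependency preservation: the restricted closure of {E} across the fragments never reaches {B}, so E → B cannot be enforced without a join — not preserved.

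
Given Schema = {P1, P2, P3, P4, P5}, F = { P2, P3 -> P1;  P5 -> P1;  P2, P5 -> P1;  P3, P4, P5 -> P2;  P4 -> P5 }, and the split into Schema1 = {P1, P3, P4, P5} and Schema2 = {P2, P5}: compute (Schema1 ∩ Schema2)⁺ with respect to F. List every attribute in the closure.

Schema1 ∩ Schema2 = {P5}.
P5 → P1 applies, adding P1
Closure: {P1, P5}.

P1, P5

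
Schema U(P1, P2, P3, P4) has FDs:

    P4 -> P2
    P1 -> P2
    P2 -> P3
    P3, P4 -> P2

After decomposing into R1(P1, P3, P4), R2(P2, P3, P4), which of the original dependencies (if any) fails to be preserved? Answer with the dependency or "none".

P1 -> P2

Check P1 → P2: no single fragment contains all of {P1, P2}, and the restricted closure of {P1} across the fragments never reaches {P2}.
P4 → P2 is preserved.
P2 → P3 is preserved.
P3, P4 → P2 is preserved.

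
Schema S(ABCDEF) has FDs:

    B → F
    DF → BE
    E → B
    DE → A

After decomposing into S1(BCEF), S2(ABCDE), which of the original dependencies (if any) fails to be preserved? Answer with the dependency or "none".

Check DF → BE: no single fragment contains all of {BDEF}, and the restricted closure of {DF} across the fragments never reaches {BE}.
B → F is preserved.
E → B is preserved.
DE → A is preserved.

DF → BE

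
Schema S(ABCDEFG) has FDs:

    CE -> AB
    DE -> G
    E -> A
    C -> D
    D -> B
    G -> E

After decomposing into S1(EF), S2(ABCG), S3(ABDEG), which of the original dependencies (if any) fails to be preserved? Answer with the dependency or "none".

Check C → D: no single fragment contains all of {CD}, and the restricted closure of {C} across the fragments never reaches {D}.
CE → AB is preserved.
DE → G is preserved.
E → A is preserved.
D → B is preserved.
G → E is preserved.

C -> D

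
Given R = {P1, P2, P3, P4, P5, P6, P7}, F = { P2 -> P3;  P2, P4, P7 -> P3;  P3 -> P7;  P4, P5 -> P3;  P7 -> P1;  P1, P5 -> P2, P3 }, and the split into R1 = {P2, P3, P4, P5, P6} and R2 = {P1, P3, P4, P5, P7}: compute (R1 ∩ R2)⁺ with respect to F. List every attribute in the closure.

R1 ∩ R2 = {P3, P4, P5}.
P3 → P7 applies, adding P7
P7 → P1 applies, adding P1
P1, P5 → P2, P3 applies, adding P2
Closure: {P1, P2, P3, P4, P5, P7}.

P1, P2, P3, P4, P5, P7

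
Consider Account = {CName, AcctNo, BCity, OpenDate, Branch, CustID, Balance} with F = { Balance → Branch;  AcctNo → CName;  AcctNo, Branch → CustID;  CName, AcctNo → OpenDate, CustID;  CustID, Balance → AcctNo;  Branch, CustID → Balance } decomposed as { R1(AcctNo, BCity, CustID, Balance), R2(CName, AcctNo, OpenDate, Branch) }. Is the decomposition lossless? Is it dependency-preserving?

lossy and not dependency-preserving

Lossless test: (AcctNo)⁺ = {CName, AcctNo, OpenDate, CustID}, which is a superkey of neither fragment — lossy.
Dependency preservation: the restricted closure of {Balance} across the fragments never reaches {Branch}, so Balance → Branch cannot be enforced without a join — not preserved.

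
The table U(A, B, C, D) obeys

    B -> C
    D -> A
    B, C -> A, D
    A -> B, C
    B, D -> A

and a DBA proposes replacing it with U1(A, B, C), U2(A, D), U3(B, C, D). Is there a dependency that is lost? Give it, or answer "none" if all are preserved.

B → C lies within U1.
D → A lies within U2.
B, C → A, D: restricted closure across fragments reaches A, D.
A → B, C lies within U1.
B, D → A: restricted closure across fragments reaches A.
Every dependency is enforceable on the fragments, so the decomposition is dependency-preserving.

none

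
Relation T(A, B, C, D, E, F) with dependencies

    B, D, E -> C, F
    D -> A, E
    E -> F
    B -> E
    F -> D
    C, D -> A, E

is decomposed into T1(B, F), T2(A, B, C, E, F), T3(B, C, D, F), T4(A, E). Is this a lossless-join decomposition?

Yes

Chase test. Columns are A, B, C, D, E, F; row i has aⱼ where attribute j ∈ Ti, else bᵢⱼ.
Initial tableau (one row per fragment):
  row 1: b11 a2 b13 b14 b15 a6
  row 2: a1 a2 a3 b24 a5 a6
  row 3: b31 a2 a3 a4 b35 a6
  row 4: a1 b42 b43 b44 a5 b46
Rows 2 and 4 agree on E; apply E→F and equate their F entries.
Rows 1 and 2 agree on B; apply B→E and equate their E entries.
Rows 1 and 3 agree on B; apply B→E and equate their E entries.
Rows 1 and 2 agree on F; apply F→D and equate their D entries.
Rows 1 and 3 agree on F; apply F→D and equate their D entries.
Rows 1 and 4 agree on F; apply F→D and equate their D entries.
Rows 2 and 3 agree on C, D; apply C, D→A, E and equate their A, E entries.
Rows 1 and 2 agree on B, D, E; apply B, D, E→C, F and equate their C, F entries.
Rows 1 and 2 agree on D; apply D→A, E and equate their A, E entries.
Row 1 is now all distinguished symbols — the join is lossless.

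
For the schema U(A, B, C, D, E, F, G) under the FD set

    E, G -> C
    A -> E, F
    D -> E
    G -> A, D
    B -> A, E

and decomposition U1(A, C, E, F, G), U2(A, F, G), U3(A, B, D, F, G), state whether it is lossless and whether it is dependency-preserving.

Lossless test (chase): Rows 1 and 2 agree on A; apply A→E, F and equate their E, F entries. Rows 1 and 3 agree on A; apply A→E, F and equate their E, F entries. Rows 1 and 2 agree on G; apply G→A, D and equate their A, D entries. Rows 1 and 3 agree on G; apply G→A, D and equate their A, D entries. Rows 1 and 2 agree on E, G; apply E, G→C and equate their C entries. Rows 1 and 3 agree on E, G; apply E, G→C and equate their C entries. Row 3 is now all distinguished symbols — the join is lossless.
Dependency preservation: the restricted closure of {D} across the fragments never reaches {E}, so D → E cannot be enforced without a join — not preserved.

lossless but not dependency-preserving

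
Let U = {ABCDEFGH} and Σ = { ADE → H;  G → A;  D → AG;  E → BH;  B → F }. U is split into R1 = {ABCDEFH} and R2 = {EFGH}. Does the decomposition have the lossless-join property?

No

Common attributes: R1 ∩ R2 = {EFH}.
Closure of {EFH}: E → BH applies, adding B. So (EFH)⁺ = {BEFH}.
The closure contains neither all of R1 = {ABCDEFH} nor all of R2 = {EFGH}, so the common attributes are not a superkey of either fragment. The join is lossy.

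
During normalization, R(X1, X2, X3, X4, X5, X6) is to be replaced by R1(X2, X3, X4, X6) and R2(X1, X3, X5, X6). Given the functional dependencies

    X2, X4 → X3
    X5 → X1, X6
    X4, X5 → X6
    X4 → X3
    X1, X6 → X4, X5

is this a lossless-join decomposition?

No

Common attributes: R1 ∩ R2 = {X3, X6}.
No dependency enlarges {X3, X6}, so (X3, X6)⁺ = {X3, X6}.
The closure contains neither all of R1 = {X2, X3, X4, X6} nor all of R2 = {X1, X3, X5, X6}, so the common attributes are not a superkey of either fragment. The join is lossy.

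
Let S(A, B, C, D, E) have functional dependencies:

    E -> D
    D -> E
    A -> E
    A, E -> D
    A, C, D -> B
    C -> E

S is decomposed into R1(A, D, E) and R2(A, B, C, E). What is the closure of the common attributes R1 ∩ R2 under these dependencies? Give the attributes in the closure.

R1 ∩ R2 = {A, E}.
E → D applies, adding D
Closure: {A, D, E}.

A, D, E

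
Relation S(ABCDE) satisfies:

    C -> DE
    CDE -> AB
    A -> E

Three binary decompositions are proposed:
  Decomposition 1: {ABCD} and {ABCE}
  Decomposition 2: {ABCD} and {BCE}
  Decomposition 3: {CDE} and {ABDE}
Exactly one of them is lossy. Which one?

Decomposition 1: common = {ABC}, closure = {ABCDE} → lossless.
Decomposition 2: common = {BC}, closure = {ABCDE} → lossless.
Decomposition 3: common = {DE}, closure = {DE} → lossy.

Decomposition 3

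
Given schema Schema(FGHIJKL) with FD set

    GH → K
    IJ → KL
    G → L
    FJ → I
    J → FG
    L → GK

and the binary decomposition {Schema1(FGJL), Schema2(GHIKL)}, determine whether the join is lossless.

Common attributes: Schema1 ∩ Schema2 = {GL}.
Closure of {GL}: L → GK applies, adding K. So (GL)⁺ = {GKL}.
The closure contains neither all of Schema1 = {FGJL} nor all of Schema2 = {GHIKL}, so the common attributes are not a superkey of either fragment. The join is lossy.

No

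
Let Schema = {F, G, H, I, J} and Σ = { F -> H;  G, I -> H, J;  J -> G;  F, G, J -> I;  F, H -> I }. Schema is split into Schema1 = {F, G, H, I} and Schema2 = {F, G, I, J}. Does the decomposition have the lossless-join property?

Common attributes: Schema1 ∩ Schema2 = {F, G, I}.
Closure of {F, G, I}: F → H applies, adding H; G, I → H, J applies, adding J. So (F, G, I)⁺ = {F, G, H, I, J}.
This closure contains every attribute of Schema1, so Schema1 ∩ Schema2 → Schema1. The join is lossless.

Yes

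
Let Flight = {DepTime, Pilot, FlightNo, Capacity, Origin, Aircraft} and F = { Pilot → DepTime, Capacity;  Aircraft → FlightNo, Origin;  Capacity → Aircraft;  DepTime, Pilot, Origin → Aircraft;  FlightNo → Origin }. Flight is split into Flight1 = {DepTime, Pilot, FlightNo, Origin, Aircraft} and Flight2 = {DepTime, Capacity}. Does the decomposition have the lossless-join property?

Common attributes: Flight1 ∩ Flight2 = {DepTime}.
No dependency enlarges {DepTime}, so (DepTime)⁺ = {DepTime}.
The closure contains neither all of Flight1 = {DepTime, Pilot, FlightNo, Origin, Aircraft} nor all of Flight2 = {DepTime, Capacity}, so the common attributes are not a superkey of either fragment. The join is lossy.

No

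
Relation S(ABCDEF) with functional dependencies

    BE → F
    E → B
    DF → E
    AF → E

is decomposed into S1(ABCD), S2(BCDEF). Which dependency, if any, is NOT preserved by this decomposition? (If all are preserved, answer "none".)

Check AF → E: no single fragment contains all of {AEF}, and the restricted closure of {AF} across the fragments never reaches {E}.
BE → F is preserved.
E → B is preserved.
DF → E is preserved.

AF → E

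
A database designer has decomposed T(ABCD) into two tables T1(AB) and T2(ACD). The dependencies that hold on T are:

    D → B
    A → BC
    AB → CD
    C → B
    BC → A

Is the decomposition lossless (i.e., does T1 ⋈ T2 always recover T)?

Yes

Common attributes: T1 ∩ T2 = {A}.
Closure of {A}: A → BC applies, adding BC; AB → CD applies, adding D. So (A)⁺ = {ABCD}.
This closure contains every attribute of T1, so T1 ∩ T2 → T1. The join is lossless.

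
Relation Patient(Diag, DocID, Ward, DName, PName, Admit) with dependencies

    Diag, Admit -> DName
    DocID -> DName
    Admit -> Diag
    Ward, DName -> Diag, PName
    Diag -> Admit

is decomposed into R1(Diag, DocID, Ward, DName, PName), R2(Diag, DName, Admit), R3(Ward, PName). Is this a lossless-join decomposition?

Yes

Chase test. Columns are Diag, DocID, Ward, DName, PName, Admit; row i has aⱼ where attribute j ∈ Ri, else bᵢⱼ.
Initial tableau (one row per fragment):
  row 1: a1 a2 a3 a4 a5 b16
  row 2: a1 b22 b23 a4 b25 a6
  row 3: b31 b32 a3 b34 a5 b36
Rows 1 and 2 agree on Diag; apply Diag→Admit and equate their Admit entries.
Row 1 is now all distinguished symbols — the join is lossless.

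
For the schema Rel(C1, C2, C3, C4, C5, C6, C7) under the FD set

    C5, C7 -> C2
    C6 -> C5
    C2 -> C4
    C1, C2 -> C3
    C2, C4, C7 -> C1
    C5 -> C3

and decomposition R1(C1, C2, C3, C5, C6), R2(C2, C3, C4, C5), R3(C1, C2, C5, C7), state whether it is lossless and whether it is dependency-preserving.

Lossless test (chase): Rows 1 and 2 agree on C2; apply C2→C4 and equate their C4 entries. Rows 1 and 3 agree on C2; apply C2→C4 and equate their C4 entries. Rows 1 and 3 agree on C1, C2; apply C1, C2→C3 and equate their C3 entries. No row becomes fully distinguished — the join is lossy.
Dependency preservation: C2, C4, C7 → C1 is not contained in any single fragment, but the restricted closure of its left-hand side across the fragments still reaches the right-hand side; the remaining FDs each lie inside some fragment. All dependencies are preserved.

lossy but dependency-preserving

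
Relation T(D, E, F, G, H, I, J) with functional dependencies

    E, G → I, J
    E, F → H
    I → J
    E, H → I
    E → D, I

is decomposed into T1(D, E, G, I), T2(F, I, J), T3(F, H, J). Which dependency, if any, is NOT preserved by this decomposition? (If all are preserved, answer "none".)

E, F → H

Check E, F → H: no single fragment contains all of {E, F, H}, and the restricted closure of {E, F} across the fragments never reaches {H}.
E, G → I, J is preserved.
I → J is preserved.
E, H → I is preserved.
E → D, I is preserved.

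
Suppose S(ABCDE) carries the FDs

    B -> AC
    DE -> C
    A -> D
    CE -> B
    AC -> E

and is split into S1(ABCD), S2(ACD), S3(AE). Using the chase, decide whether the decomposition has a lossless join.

Chase test. Columns are ABCDE; row i has aⱼ where attribute j ∈ Si, else bᵢⱼ.
Initial tableau (one row per fragment):
  row 1: a1 a2 a3 a4 b15
  row 2: a1 b22 a3 a4 b25
  row 3: a1 b32 b33 b34 a5
Rows 1 and 3 agree on A; apply A→D and equate their D entries.
Rows 1 and 2 agree on AC; apply AC→E and equate their E entries.
Rows 1 and 2 agree on CE; apply CE→B and equate their B entries.
No row becomes fully distinguished — the join is lossy.

No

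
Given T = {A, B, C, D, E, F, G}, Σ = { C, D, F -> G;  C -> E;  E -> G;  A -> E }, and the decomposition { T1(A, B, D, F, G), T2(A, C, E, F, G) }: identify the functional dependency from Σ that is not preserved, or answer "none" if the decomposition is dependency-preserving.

none

C, D, F → G: restricted closure across fragments reaches G.
C → E lies within T2.
E → G lies within T2.
A → E lies within T2.
Every dependency is enforceable on the fragments, so the decomposition is dependency-preserving.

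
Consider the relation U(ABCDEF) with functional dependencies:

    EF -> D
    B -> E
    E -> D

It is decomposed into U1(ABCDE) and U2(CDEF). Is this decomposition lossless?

Common attributes: U1 ∩ U2 = {CDE}.
No dependency enlarges {CDE}, so (CDE)⁺ = {CDE}.
The closure contains neither all of U1 = {ABCDE} nor all of U2 = {CDEF}, so the common attributes are not a superkey of either fragment. The join is lossy.

No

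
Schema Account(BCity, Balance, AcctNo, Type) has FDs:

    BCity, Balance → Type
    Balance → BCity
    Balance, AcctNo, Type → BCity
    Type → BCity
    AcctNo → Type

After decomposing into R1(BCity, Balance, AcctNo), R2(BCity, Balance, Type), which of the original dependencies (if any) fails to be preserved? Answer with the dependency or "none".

Check AcctNo → Type: no single fragment contains all of {AcctNo, Type}, and the restricted closure of {AcctNo} across the fragments never reaches {Type}.
BCity, Balance → Type is preserved.
Balance → BCity is preserved.
Balance, AcctNo, Type → BCity is preserved.
Type → BCity is preserved.

AcctNo → Type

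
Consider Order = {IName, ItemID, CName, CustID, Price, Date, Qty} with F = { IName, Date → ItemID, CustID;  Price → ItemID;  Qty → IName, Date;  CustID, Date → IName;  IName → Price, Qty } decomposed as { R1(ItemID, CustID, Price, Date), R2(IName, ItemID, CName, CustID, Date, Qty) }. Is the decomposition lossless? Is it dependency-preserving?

Lossless test: (ItemID, CustID, Date)⁺ = {IName, ItemID, CustID, Price, Date, Qty}, which contains all of one fragment — lossless.
Dependency preservation: IName → Price, Qty is not contained in any single fragment, but the restricted closure of its left-hand side across the fragments still reaches the right-hand side; the remaining FDs each lie inside some fragment. All dependencies are preserved.

lossless and dependency-preserving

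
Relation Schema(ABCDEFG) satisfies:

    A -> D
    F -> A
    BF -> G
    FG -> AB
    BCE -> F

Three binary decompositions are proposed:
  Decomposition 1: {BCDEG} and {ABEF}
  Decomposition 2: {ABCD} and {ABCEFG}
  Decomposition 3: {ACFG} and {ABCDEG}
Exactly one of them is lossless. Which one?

Decomposition 2

Decomposition 1: common = {BE}, closure = {BE} → lossy.
Decomposition 2: common = {ABC}, closure = {ABCD} → lossless.
Decomposition 3: common = {ACG}, closure = {ACDG} → lossy.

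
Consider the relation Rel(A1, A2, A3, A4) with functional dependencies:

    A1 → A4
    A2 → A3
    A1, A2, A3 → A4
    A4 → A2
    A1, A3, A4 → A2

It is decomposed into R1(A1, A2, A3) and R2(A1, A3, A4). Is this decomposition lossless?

Yes

Common attributes: R1 ∩ R2 = {A1, A3}.
Closure of {A1, A3}: A1 → A4 applies, adding A4; A4 → A2 applies, adding A2. So (A1, A3)⁺ = {A1, A2, A3, A4}.
This closure contains every attribute of R1, so R1 ∩ R2 → R1. The join is lossless.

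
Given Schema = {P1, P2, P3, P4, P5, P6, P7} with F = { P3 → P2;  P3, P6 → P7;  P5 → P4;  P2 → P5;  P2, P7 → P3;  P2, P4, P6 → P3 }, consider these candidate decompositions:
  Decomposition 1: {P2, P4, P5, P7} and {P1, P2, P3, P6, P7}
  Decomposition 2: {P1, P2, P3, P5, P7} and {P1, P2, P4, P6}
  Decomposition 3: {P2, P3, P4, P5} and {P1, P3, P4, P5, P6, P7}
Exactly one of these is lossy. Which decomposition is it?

Decomposition 1: common = {P2, P7}, closure = {P2, P3, P4, P5, P7} → lossless.
Decomposition 2: common = {P1, P2}, closure = {P1, P2, P4, P5} → lossy.
Decomposition 3: common = {P3, P4, P5}, closure = {P2, P3, P4, P5} → lossless.

Decomposition 2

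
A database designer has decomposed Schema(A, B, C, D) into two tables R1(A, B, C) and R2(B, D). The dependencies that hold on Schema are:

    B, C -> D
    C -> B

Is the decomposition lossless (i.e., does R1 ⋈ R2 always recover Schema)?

Common attributes: R1 ∩ R2 = {B}.
No dependency enlarges {B}, so (B)⁺ = {B}.
The closure contains neither all of R1 = {A, B, C} nor all of R2 = {B, D}, so the common attributes are not a superkey of either fragment. The join is lossy.

No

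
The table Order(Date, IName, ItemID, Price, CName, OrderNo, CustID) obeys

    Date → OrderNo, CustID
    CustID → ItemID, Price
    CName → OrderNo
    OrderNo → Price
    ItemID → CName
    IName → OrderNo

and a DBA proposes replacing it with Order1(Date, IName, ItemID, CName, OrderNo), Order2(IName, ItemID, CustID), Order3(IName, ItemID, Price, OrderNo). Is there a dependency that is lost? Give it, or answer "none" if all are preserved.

Check Date → OrderNo, CustID: no single fragment contains all of {Date, OrderNo, CustID}, and the restricted closure of {Date} across the fragments never reaches {OrderNo, CustID}.
CustID → ItemID, Price is preserved.
CName → OrderNo is preserved.
OrderNo → Price is preserved.
ItemID → CName is preserved.
IName → OrderNo is preserved.

Date → OrderNo, CustID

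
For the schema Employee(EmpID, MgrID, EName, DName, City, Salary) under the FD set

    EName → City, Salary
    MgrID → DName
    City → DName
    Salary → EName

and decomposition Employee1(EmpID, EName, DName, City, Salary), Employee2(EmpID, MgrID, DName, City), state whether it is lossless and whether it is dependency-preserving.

lossy but dependency-preserving

Lossless test: (EmpID, DName, City)⁺ = {EmpID, DName, City}, which is a superkey of neither fragment — lossy.
Dependency preservation: every FD's attributes lie within a single fragment, so each can be enforced locally — preserved.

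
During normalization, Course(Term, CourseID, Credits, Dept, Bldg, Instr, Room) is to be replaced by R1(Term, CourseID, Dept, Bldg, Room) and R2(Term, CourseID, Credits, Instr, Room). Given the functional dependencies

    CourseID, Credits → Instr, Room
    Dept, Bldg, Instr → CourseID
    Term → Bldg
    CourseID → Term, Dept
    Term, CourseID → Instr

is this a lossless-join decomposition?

Yes

Common attributes: R1 ∩ R2 = {Term, CourseID, Room}.
Closure of {Term, CourseID, Room}: Term → Bldg applies, adding Bldg; CourseID → Term, Dept applies, adding Dept; Term, CourseID → Instr applies, adding Instr. So (Term, CourseID, Room)⁺ = {Term, CourseID, Dept, Bldg, Instr, Room}.
This closure contains every attribute of R1, so R1 ∩ R2 → R1. The join is lossless.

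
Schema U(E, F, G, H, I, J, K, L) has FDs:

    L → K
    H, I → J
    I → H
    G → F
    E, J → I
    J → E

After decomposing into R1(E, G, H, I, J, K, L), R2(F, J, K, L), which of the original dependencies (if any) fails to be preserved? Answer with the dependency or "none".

G → F

Check G → F: no single fragment contains all of {F, G}, and the restricted closure of {G} across the fragments never reaches {F}.
L → K is preserved.
H, I → J is preserved.
I → H is preserved.
E, J → I is preserved.
J → E is preserved.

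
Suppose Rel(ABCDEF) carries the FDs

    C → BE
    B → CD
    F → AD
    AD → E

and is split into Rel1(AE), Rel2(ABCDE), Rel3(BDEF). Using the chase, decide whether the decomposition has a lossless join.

No

Chase test. Columns are ABCDEF; row i has aⱼ where attribute j ∈ Reli, else bᵢⱼ.
Initial tableau (one row per fragment):
  row 1: a1 b12 b13 b14 a5 b16
  row 2: a1 a2 a3 a4 a5 b26
  row 3: b31 a2 b33 a4 a5 a6
Rows 2 and 3 agree on B; apply B→CD and equate their CD entries.
No row becomes fully distinguished — the join is lossy.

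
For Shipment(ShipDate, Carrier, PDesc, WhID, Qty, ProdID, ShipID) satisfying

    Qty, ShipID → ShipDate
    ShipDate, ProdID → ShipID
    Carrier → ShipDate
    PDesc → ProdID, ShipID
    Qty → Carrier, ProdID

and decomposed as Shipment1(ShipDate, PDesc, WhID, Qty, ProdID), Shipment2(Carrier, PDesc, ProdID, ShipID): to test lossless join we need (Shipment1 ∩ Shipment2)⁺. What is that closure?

PDesc, ProdID, ShipID

Shipment1 ∩ Shipment2 = {PDesc, ProdID}.
PDesc → ProdID, ShipID applies, adding ShipID
Closure: {PDesc, ProdID, ShipID}.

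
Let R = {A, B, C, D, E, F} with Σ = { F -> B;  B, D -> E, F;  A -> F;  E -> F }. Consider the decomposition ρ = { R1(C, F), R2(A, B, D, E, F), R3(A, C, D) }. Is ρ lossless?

Yes

Chase test. Columns are A, B, C, D, E, F; row i has aⱼ where attribute j ∈ Ri, else bᵢⱼ.
Initial tableau (one row per fragment):
  row 1: b11 b12 a3 b14 b15 a6
  row 2: a1 a2 b23 a4 a5 a6
  row 3: a1 b32 a3 a4 b35 b36
Rows 1 and 2 agree on F; apply F→B and equate their B entries.
Rows 2 and 3 agree on A; apply A→F and equate their F entries.
Rows 1 and 3 agree on F; apply F→B and equate their B entries.
Rows 2 and 3 agree on B, D; apply B, D→E, F and equate their E, F entries.
Row 3 is now all distinguished symbols — the join is lossless.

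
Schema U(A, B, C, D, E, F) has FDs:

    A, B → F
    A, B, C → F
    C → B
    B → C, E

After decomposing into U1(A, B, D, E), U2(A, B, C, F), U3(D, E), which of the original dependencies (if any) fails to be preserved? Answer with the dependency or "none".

A, B → F lies within U2.
A, B, C → F lies within U2.
C → B lies within U2.
B → C, E: restricted closure across fragments reaches C, E.
Every dependency is enforceable on the fragments, so the decomposition is dependency-preserving.

none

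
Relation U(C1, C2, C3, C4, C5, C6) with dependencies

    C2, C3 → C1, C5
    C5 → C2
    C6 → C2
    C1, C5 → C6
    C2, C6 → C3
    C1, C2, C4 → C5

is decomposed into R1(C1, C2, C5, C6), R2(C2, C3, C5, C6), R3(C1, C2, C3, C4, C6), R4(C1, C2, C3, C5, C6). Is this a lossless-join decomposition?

Chase test. Columns are C1, C2, C3, C4, C5, C6; row i has aⱼ where attribute j ∈ Ri, else bᵢⱼ.
Initial tableau (one row per fragment):
  row 1: a1 a2 b13 b14 a5 a6
  row 2: b21 a2 a3 b24 a5 a6
  row 3: a1 a2 a3 a4 b35 a6
  row 4: a1 a2 a3 b44 a5 a6
Rows 2 and 3 agree on C2, C3; apply C2, C3→C1, C5 and equate their C1, C5 entries.
Rows 1 and 2 agree on C2, C6; apply C2, C6→C3 and equate their C3 entries.
Row 3 is now all distinguished symbols — the join is lossless.

Yes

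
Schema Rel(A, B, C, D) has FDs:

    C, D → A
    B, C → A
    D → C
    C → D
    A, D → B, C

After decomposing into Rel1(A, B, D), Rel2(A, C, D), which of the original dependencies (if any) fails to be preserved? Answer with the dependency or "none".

C, D → A lies within Rel2.
B, C → A: restricted closure across fragments reaches A.
D → C lies within Rel2.
C → D lies within Rel2.
A, D → B, C: restricted closure across fragments reaches B, C.
Every dependency is enforceable on the fragments, so the decomposition is dependency-preserving.

none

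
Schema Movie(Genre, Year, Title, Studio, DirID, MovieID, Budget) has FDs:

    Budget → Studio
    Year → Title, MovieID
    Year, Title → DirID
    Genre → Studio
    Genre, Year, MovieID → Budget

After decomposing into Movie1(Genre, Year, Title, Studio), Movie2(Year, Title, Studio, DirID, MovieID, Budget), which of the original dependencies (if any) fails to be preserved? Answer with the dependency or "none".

Genre, Year, MovieID → Budget

Check Genre, Year, MovieID → Budget: no single fragment contains all of {Genre, Year, MovieID, Budget}, and the restricted closure of {Genre, Year, MovieID} across the fragments never reaches {Budget}.
Budget → Studio is preserved.
Year → Title, MovieID is preserved.
Year, Title → DirID is preserved.
Genre → Studio is preserved.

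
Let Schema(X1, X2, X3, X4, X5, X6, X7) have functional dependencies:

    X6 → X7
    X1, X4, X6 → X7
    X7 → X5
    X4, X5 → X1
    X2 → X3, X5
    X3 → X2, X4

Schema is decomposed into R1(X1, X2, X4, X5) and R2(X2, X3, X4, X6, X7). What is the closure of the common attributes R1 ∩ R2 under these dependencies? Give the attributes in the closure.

R1 ∩ R2 = {X2, X4}.
X2 → X3, X5 applies, adding X3, X5
X4, X5 → X1 applies, adding X1
Closure: {X1, X2, X3, X4, X5}.

X1, X2, X3, X4, X5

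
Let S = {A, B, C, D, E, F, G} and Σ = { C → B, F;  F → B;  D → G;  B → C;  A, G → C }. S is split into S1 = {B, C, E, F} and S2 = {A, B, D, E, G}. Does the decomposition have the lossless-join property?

Yes

Common attributes: S1 ∩ S2 = {B, E}.
Closure of {B, E}: B → C applies, adding C; C → B, F applies, adding F. So (B, E)⁺ = {B, C, E, F}.
This closure contains every attribute of S1, so S1 ∩ S2 → S1. The join is lossless.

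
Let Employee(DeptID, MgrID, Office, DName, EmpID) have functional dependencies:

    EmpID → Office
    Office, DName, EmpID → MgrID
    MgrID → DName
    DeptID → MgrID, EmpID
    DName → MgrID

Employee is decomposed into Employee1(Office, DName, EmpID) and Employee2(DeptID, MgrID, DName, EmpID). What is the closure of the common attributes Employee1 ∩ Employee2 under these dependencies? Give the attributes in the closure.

MgrID, Office, DName, EmpID

Employee1 ∩ Employee2 = {DName, EmpID}.
EmpID → Office applies, adding Office
Office, DName, EmpID → MgrID applies, adding MgrID
Closure: {MgrID, Office, DName, EmpID}.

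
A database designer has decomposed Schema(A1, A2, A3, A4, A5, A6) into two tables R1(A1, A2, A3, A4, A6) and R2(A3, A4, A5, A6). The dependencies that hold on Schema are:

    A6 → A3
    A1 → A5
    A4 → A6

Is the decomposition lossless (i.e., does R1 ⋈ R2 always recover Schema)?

Common attributes: R1 ∩ R2 = {A3, A4, A6}.
No dependency enlarges {A3, A4, A6}, so (A3, A4, A6)⁺ = {A3, A4, A6}.
The closure contains neither all of R1 = {A1, A2, A3, A4, A6} nor all of R2 = {A3, A4, A5, A6}, so the common attributes are not a superkey of either fragment. The join is lossy.

No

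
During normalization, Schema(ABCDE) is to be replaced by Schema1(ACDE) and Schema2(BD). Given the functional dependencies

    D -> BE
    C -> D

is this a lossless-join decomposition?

Yes

Common attributes: Schema1 ∩ Schema2 = {D}.
Closure of {D}: D → BE applies, adding BE. So (D)⁺ = {BDE}.
This closure contains every attribute of Schema2, so Schema1 ∩ Schema2 → Schema2. The join is lossless.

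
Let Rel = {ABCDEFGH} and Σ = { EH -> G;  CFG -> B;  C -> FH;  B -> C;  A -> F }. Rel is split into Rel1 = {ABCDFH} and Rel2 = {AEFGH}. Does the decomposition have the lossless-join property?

No

Common attributes: Rel1 ∩ Rel2 = {AFH}.
No dependency enlarges {AFH}, so (AFH)⁺ = {AFH}.
The closure contains neither all of Rel1 = {ABCDFH} nor all of Rel2 = {AEFGH}, so the common attributes are not a superkey of either fragment. The join is lossy.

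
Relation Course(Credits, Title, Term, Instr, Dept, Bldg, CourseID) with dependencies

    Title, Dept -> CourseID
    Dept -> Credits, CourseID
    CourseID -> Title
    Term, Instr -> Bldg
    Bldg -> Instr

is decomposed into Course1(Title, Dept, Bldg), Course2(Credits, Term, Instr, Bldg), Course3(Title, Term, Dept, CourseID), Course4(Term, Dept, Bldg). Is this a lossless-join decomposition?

No

Chase test. Columns are Credits, Title, Term, Instr, Dept, Bldg, CourseID; row i has aⱼ where attribute j ∈ Coursei, else bᵢⱼ.
Initial tableau (one row per fragment):
  row 1: b11 a2 b13 b14 a5 a6 b17
  row 2: a1 b22 a3 a4 b25 a6 b27
  row 3: b31 a2 a3 b34 a5 b36 a7
  row 4: b41 b42 a3 b44 a5 a6 b47
Rows 1 and 3 agree on Title, Dept; apply Title, Dept→CourseID and equate their CourseID entries.
Rows 1 and 3 agree on Dept; apply Dept→Credits, CourseID and equate their Credits, CourseID entries.
Rows 1 and 4 agree on Dept; apply Dept→Credits, CourseID and equate their Credits, CourseID entries.
Rows 1 and 4 agree on CourseID; apply CourseID→Title and equate their Title entries.
Rows 1 and 2 agree on Bldg; apply Bldg→Instr and equate their Instr entries.
Rows 1 and 4 agree on Bldg; apply Bldg→Instr and equate their Instr entries.
No row becomes fully distinguished — the join is lossy.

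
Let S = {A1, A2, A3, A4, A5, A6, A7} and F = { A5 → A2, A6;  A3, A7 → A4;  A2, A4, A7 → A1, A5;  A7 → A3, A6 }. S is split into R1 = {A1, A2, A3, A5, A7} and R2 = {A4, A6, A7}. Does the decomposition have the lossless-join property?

Yes

Common attributes: R1 ∩ R2 = {A7}.
Closure of {A7}: A7 → A3, A6 applies, adding A3, A6; A3, A7 → A4 applies, adding A4. So (A7)⁺ = {A3, A4, A6, A7}.
This closure contains every attribute of R2, so R1 ∩ R2 → R2. The join is lossless.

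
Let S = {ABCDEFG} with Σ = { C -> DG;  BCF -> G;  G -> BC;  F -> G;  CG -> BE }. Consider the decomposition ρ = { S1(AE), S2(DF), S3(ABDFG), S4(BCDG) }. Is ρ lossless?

Chase test. Columns are ABCDEFG; row i has aⱼ where attribute j ∈ Si, else bᵢⱼ.
Initial tableau (one row per fragment):
  row 1: a1 b12 b13 b14 a5 b16 b17
  row 2: b21 b22 b23 a4 b25 a6 b27
  row 3: a1 a2 b33 a4 b35 a6 a7
  row 4: b41 a2 a3 a4 b45 b46 a7
Rows 3 and 4 agree on G; apply G→BC and equate their BC entries.
Rows 2 and 3 agree on F; apply F→G and equate their G entries.
Rows 3 and 4 agree on CG; apply CG→BE and equate their BE entries.
Rows 2 and 3 agree on G; apply G→BC and equate their BC entries.
Rows 2 and 3 agree on CG; apply CG→BE and equate their BE entries.
No row becomes fully distinguished — the join is lossy.

No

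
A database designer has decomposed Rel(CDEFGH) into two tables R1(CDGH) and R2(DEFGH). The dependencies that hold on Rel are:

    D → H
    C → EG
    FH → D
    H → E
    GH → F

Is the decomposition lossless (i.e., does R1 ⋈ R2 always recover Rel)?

Common attributes: R1 ∩ R2 = {DGH}.
Closure of {DGH}: H → E applies, adding E; GH → F applies, adding F. So (DGH)⁺ = {DEFGH}.
This closure contains every attribute of R2, so R1 ∩ R2 → R2. The join is lossless.

Yes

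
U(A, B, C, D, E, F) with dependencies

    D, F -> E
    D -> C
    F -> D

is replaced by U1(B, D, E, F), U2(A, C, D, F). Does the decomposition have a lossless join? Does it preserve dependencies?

lossy but dependency-preserving

Lossless test: (D, F)⁺ = {C, D, E, F}, which is a superkey of neither fragment — lossy.
Dependency preservation: every FD's attributes lie within a single fragment, so each can be enforced locally — preserved.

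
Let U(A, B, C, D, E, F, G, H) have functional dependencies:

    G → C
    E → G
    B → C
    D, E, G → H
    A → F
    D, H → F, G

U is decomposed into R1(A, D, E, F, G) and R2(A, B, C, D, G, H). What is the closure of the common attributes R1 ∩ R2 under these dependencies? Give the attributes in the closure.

A, C, D, F, G

R1 ∩ R2 = {A, D, G}.
G → C applies, adding C
A → F applies, adding F
Closure: {A, C, D, F, G}.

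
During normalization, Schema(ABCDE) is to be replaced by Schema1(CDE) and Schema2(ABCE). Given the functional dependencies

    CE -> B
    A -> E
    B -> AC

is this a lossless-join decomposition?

Common attributes: Schema1 ∩ Schema2 = {CE}.
Closure of {CE}: CE → B applies, adding B; B → AC applies, adding A. So (CE)⁺ = {ABCE}.
This closure contains every attribute of Schema2, so Schema1 ∩ Schema2 → Schema2. The join is lossless.

Yes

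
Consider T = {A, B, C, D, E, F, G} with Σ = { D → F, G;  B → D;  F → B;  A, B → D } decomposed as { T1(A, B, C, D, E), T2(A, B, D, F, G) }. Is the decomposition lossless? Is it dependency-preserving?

lossless and dependency-preserving

Lossless test: (A, B, D)⁺ = {A, B, D, F, G}, which contains all of one fragment — lossless.
Dependency preservation: every FD's attributes lie within a single fragment, so each can be enforced locally — preserved.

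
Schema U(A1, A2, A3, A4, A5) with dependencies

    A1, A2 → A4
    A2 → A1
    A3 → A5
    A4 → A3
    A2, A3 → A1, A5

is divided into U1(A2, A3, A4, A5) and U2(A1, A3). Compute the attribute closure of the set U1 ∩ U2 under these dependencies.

U1 ∩ U2 = {A3}.
A3 → A5 applies, adding A5
Closure: {A3, A5}.

A3, A5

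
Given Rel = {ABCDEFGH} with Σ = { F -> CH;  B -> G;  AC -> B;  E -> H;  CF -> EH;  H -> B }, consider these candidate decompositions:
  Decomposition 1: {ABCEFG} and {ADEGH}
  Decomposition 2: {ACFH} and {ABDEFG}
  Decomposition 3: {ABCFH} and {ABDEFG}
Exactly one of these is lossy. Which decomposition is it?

Decomposition 1

Decomposition 1: common = {AEG}, closure = {ABEGH} → lossy.
Decomposition 2: common = {AF}, closure = {ABCEFGH} → lossless.
Decomposition 3: common = {ABF}, closure = {ABCEFGH} → lossless.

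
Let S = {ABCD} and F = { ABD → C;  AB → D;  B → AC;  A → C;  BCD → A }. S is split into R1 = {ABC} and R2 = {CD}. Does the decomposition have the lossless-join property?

No

Common attributes: R1 ∩ R2 = {C}.
No dependency enlarges {C}, so (C)⁺ = {C}.
The closure contains neither all of R1 = {ABC} nor all of R2 = {CD}, so the common attributes are not a superkey of either fragment. The join is lossy.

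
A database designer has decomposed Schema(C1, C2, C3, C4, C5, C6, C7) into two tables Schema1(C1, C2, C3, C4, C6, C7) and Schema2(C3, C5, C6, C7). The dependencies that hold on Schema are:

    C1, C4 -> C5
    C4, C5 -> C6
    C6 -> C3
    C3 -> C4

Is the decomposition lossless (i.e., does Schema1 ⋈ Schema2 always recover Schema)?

No

Common attributes: Schema1 ∩ Schema2 = {C3, C6, C7}.
Closure of {C3, C6, C7}: C3 → C4 applies, adding C4. So (C3, C6, C7)⁺ = {C3, C4, C6, C7}.
The closure contains neither all of Schema1 = {C1, C2, C3, C4, C6, C7} nor all of Schema2 = {C3, C5, C6, C7}, so the common attributes are not a superkey of either fragment. The join is lossy.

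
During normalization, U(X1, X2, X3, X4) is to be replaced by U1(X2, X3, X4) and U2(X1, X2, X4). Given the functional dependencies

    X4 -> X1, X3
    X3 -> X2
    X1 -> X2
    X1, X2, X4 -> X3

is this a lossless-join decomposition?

Common attributes: U1 ∩ U2 = {X2, X4}.
Closure of {X2, X4}: X4 → X1, X3 applies, adding X1, X3. So (X2, X4)⁺ = {X1, X2, X3, X4}.
This closure contains every attribute of U1, so U1 ∩ U2 → U1. The join is lossless.

Yes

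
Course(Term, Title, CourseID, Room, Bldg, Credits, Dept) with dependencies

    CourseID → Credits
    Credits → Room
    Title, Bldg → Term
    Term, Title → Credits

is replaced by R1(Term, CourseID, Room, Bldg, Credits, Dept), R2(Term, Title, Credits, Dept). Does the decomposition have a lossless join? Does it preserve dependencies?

Lossless test: (Term, Credits, Dept)⁺ = {Term, Room, Credits, Dept}, which is a superkey of neither fragment — lossy.
Dependency preservation: the restricted closure of {Title, Bldg} across the fragments never reaches {Term}, so Title, Bldg → Term cannot be enforced without a join — not preserved.

lossy and not dependency-preserving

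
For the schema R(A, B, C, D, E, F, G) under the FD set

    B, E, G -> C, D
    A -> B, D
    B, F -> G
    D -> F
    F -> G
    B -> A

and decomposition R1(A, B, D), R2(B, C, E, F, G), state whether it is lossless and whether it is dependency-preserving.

lossless but not dependency-preserving

Lossless test: (B)⁺ = {A, B, D, F, G}, which contains all of one fragment — lossless.
Dependency preservation: the restricted closure of {D} across the fragments never reaches {F}, so D → F cannot be enforced without a join — not preserved.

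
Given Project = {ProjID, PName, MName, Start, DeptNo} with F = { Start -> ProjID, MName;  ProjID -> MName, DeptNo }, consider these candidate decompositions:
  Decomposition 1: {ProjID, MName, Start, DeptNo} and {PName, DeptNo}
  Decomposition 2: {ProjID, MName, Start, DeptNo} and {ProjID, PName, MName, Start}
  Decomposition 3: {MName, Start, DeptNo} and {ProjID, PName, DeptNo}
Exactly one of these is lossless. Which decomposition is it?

Decomposition 1: common = {DeptNo}, closure = {DeptNo} → lossy.
Decomposition 2: common = {ProjID, MName, Start}, closure = {ProjID, MName, Start, DeptNo} → lossless.
Decomposition 3: common = {DeptNo}, closure = {DeptNo} → lossy.

Decomposition 2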